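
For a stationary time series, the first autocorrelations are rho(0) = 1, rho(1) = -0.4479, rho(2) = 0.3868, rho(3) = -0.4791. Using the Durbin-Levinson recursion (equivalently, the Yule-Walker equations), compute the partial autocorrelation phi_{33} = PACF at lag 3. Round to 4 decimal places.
\phi_{33} = -0.3199

The PACF at lag k is phi_{kk}, the last component of the solution
to the Yule-Walker system G_k phi = r_k where
  (G_k)_{ij} = rho(|i - j|), (r_k)_i = rho(i), i,j = 1..k.
Equivalently, Durbin-Levinson gives phi_{kk} iteratively:
  phi_{11} = rho(1)
  phi_{kk} = [rho(k) - sum_{j=1..k-1} phi_{k-1,j} rho(k-j)]
            / [1 - sum_{j=1..k-1} phi_{k-1,j} rho(j)],
  phi_{k,j} = phi_{k-1,j} - phi_{kk} phi_{k-1,k-j},  j = 1..k-1.
Step k = 1:
  phi_11 = rho(1) = -0.4479.
Step k = 2:
  phi_22 = [rho(2) - phi_11 rho(1)] / [1 - phi_11 rho(1)] = [0.3868 - (-0.4479)(-0.4479)] / [1 - (-0.4479)(-0.4479)]
         = 0.18618559 / 0.79938559 = 0.232911.
  Update: phi_21 = phi_11 - phi_22 phi_11 = -0.4479 - (0.232911)(-0.4479) = -0.343579.
Step k = 3:
  phi_33 = [rho(3) - phi_21 rho(2) - phi_22 rho(1)] / [1 - phi_21 rho(1) - phi_22 rho(2)]
    numerator   = -0.4791 - (-0.343579)(0.3868) - (0.232911)(-0.4479) = -0.24188278
    denominator = 1 - (-0.343579)(-0.4479) - (0.232911)(0.3868) = 0.75602094
  phi_33 = -0.24188278 / 0.75602094 = -0.3199.
Therefore phi_{33} = -0.3199.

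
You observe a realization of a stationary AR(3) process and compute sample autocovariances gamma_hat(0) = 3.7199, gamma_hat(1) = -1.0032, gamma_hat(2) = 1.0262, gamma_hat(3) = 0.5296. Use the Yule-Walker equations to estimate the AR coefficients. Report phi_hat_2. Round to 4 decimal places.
\hat\phi_{2} = 0.2810

The Yule-Walker equations for an AR(p) process read, in matrix form,
  Gamma_p phi = r_p,   with   (Gamma_p)_{ij} = gamma(|i - j|),
                       (r_p)_i = gamma(i),   i,j = 1..p.
Substitute the sample gammas (Toeplitz matrix and right-hand side of size 3):
  Gamma_p = [[3.7199, -1.0032, 1.0262], [-1.0032, 3.7199, -1.0032], [1.0262, -1.0032, 3.7199]]
  r_p     = [-1.0032, 1.0262, 0.5296]
Written out (R1..R3):
  (R1) 3.7199 phi_1 - 1.0032 phi_2 + 1.0262 phi_3 = -1.0032
  (R2) -1.0032 phi_1 + 3.7199 phi_2 - 1.0032 phi_3 = 1.0262
  (R3) 1.0262 phi_1 - 1.0032 phi_2 + 3.7199 phi_3 = 0.5296
Gaussian elimination:
  R2 <- R2 - (-1.0032/3.7199) R1 = R2 - (-0.269685) R1:  3.449352 phi_2 - 0.72645 phi_3 = 0.755652
  R3 <- R3 - (1.0262/3.7199) R1 = R3 - (0.275868) R1:  -0.72645 phi_2 + 3.436805 phi_3 = 0.80635
  R3 <- R3 - (-0.72645/3.449352) R2 = R3 - (-0.210605) R2:  3.283811 phi_3 = 0.965494
Back-substitution:
  phi_hat_3 = 0.965494 / 3.283811 = 0.294016
  phi_hat_2 = (0.755652 - (-0.72645)(0.294016)) / 3.449352 = 0.280992
  phi_hat_1 = (-1.0032 - (-1.0032)(0.280992) - (1.0262)(0.294016)) / 3.7199 = -0.275015
So phi_hat = [-0.2750, 0.2810, 0.2940].
Therefore phi_hat_2 = 0.2810.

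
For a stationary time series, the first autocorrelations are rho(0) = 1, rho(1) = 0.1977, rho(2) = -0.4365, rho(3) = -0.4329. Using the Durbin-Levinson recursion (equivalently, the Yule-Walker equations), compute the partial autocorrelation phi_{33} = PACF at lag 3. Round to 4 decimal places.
\phi_{33} = -0.2840

The PACF at lag k is phi_{kk}, the last component of the solution
to the Yule-Walker system G_k phi = r_k where
  (G_k)_{ij} = rho(|i - j|), (r_k)_i = rho(i), i,j = 1..k.
Equivalently, Durbin-Levinson gives phi_{kk} iteratively:
  phi_{11} = rho(1)
  phi_{kk} = [rho(k) - sum_{j=1..k-1} phi_{k-1,j} rho(k-j)]
            / [1 - sum_{j=1..k-1} phi_{k-1,j} rho(j)],
  phi_{k,j} = phi_{k-1,j} - phi_{kk} phi_{k-1,k-j},  j = 1..k-1.
Step k = 1:
  phi_11 = rho(1) = 0.1977.
Step k = 2:
  phi_22 = [rho(2) - phi_11 rho(1)] / [1 - phi_11 rho(1)] = [-0.4365 - (0.1977)(0.1977)] / [1 - (0.1977)(0.1977)]
         = -0.47558529 / 0.96091471 = -0.49493.
  Update: phi_21 = phi_11 - phi_22 phi_11 = 0.1977 - (-0.49493)(0.1977) = 0.295548.
Step k = 3:
  phi_33 = [rho(3) - phi_21 rho(2) - phi_22 rho(1)] / [1 - phi_21 rho(1) - phi_22 rho(2)]
    numerator   = -0.4329 - (0.295548)(-0.4365) - (-0.49493)(0.1977) = -0.20604585
    denominator = 1 - (0.295548)(0.1977) - (-0.49493)(-0.4365) = 0.72553339
  phi_33 = -0.20604585 / 0.72553339 = -0.284.
Therefore phi_{33} = -0.2840.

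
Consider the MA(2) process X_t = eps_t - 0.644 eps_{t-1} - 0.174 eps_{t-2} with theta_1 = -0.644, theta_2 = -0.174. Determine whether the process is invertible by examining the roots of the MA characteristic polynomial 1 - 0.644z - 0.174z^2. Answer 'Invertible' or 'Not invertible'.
\text{Invertible}

The MA(q) characteristic polynomial is P(z) = 1 - 0.644z - 0.174z^2.
Invertibility requires all roots to lie outside the unit circle, i.e. |z| > 1 for every root.
Set 1 + (-0.644) z + (-0.174) z^2 = 0, i.e. a z^2 + b z + c = 0 with a = -0.174, b = -0.644, c = 1.
Discriminant D = b^2 - 4ac = (-0.644)^2 - 4*(-0.174)*1 = 0.414736 - (-0.696) = 1.110736.
D >= 0, so the roots are real: z = (-b +/- sqrt(D)) / (2a) = (0.644 +/- 1.053915) / (-0.348).
  z_1 = (0.644 + 1.053915) / (-0.348) = -4.8791,   |z_1| = 4.8791.
  z_2 = (0.644 - 1.053915) / (-0.348) = 1.1779,   |z_2| = 1.1779.
Moduli of all roots: 4.8791, 1.1779.
All moduli strictly greater than 1? Yes.
Verdict: Invertible.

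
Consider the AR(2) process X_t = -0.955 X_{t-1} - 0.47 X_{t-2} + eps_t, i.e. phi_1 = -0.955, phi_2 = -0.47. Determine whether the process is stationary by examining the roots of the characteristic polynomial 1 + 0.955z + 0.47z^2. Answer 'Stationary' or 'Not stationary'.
\text{Stationary}

The AR(p) characteristic polynomial is P(z) = 1 + 0.955z + 0.47z^2.
Stationarity requires all roots to lie outside the unit circle, i.e. |z| > 1 for every root.
Set 1 + (0.955) z + (0.47) z^2 = 0, i.e. a z^2 + b z + c = 0 with a = 0.47, b = 0.955, c = 1.
Discriminant D = b^2 - 4ac = (0.955)^2 - 4*(0.47)*1 = 0.912025 - (1.88) = -0.967975.
D < 0, so the roots are the complex-conjugate pair z = (-b +/- i sqrt(-D)) / (2a) = -1.016 +/- 1.0467i.
For a conjugate pair |z|^2 = z * conj(z) = (product of roots) = c/a = 1/(0.47) = 2.12766, so |z| = sqrt(2.12766) = 1.4586 for both roots.
Moduli of all roots: 1.4586, 1.4586.
All moduli strictly greater than 1? Yes.
Verdict: Stationary.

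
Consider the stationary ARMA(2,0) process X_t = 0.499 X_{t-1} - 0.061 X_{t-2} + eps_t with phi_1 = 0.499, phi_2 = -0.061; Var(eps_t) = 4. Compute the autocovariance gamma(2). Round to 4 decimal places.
\gamma(2) = 0.8954

Multiply the model equation by X_{t-k} and take expectations. With theta_0 = psi_0 = 1 and psi_j the MA(infinity) weights, this gives
  gamma(k) - sum_i phi_i gamma(k-i) = c_k,
  c_k = sigma^2 * sum_{j=k..q} theta_j psi_{j-k}   (c_k = 0 for k > q),
using gamma(-m) = gamma(m).
Pure AR (q = 0): c_0 = sigma^2 = 4, c_k = 0 for k >= 1.
Equations for k = 0, 1, 2 (AR order 2, c_2 = 0):
  (E0) gamma(0) = phi_1 gamma(1) + phi_2 gamma(2) + c_0
  (E1) gamma(1) = phi_1 gamma(0) + phi_2 gamma(1) + c_1
  (E2) gamma(2) = phi_1 gamma(1) + phi_2 gamma(0)
From (E1): gamma(1) = A gamma(0) + B with
  A = phi_1 / (1 - phi_2) = 0.499 / 1.061 = 0.470311,   B = c_1 / (1 - phi_2) = 0 / 1.061 = 0.
Insert (E2) into (E0): gamma(0) (1 - phi_2^2) = phi_1 (1 + phi_2) gamma(1) + c_0.
  phi_1 (1 + phi_2) = (0.499)(0.939) = 0.468561,   1 - phi_2^2 = 0.996279.
Replace gamma(1) by A gamma(0) + B and collect gamma(0):
  gamma(0) [0.996279 - (0.468561)(0.470311)] = c_0 = 4
  gamma(0) * 0.77591 = 4
  gamma(0) = 4 / 0.77591 = 5.15524.
  gamma(1) = A gamma(0) = (0.470311)(5.15524) = 2.424566.
  gamma(2) = phi_1 gamma(1) + phi_2 gamma(0) = (0.499)(2.424566) + (-0.061)(5.15524) = 0.895389.
Therefore gamma(2) = 0.8954 (to 4 decimal places).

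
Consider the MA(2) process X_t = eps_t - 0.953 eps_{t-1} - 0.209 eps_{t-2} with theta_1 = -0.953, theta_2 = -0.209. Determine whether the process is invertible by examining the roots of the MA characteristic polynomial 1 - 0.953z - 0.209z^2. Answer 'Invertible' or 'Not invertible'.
\text{Not invertible}

The MA(q) characteristic polynomial is P(z) = 1 - 0.953z - 0.209z^2.
Invertibility requires all roots to lie outside the unit circle, i.e. |z| > 1 for every root.
Set 1 + (-0.953) z + (-0.209) z^2 = 0, i.e. a z^2 + b z + c = 0 with a = -0.209, b = -0.953, c = 1.
Discriminant D = b^2 - 4ac = (-0.953)^2 - 4*(-0.209)*1 = 0.908209 - (-0.836) = 1.744209.
D >= 0, so the roots are real: z = (-b +/- sqrt(D)) / (2a) = (0.953 +/- 1.320685) / (-0.418).
  z_1 = (0.953 + 1.320685) / (-0.418) = -5.4394,   |z_1| = 5.4394.
  z_2 = (0.953 - 1.320685) / (-0.418) = 0.8796,   |z_2| = 0.8796.
Moduli of all roots: 5.4394, 0.8796.
All moduli strictly greater than 1? No.
Verdict: Not invertible.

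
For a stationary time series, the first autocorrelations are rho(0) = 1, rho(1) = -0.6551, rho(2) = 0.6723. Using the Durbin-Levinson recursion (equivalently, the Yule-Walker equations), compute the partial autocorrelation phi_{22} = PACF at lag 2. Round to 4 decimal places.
\phi_{22} = 0.4259

The PACF at lag k is phi_{kk}, the last component of the solution
to the Yule-Walker system G_k phi = r_k where
  (G_k)_{ij} = rho(|i - j|), (r_k)_i = rho(i), i,j = 1..k.
Equivalently, Durbin-Levinson gives phi_{kk} iteratively:
  phi_{11} = rho(1)
  phi_{kk} = [rho(k) - sum_{j=1..k-1} phi_{k-1,j} rho(k-j)]
            / [1 - sum_{j=1..k-1} phi_{k-1,j} rho(j)],
  phi_{k,j} = phi_{k-1,j} - phi_{kk} phi_{k-1,k-j},  j = 1..k-1.
Step k = 1:
  phi_11 = rho(1) = -0.6551.
Step k = 2:
  phi_22 = [rho(2) - phi_11 rho(1)] / [1 - phi_11 rho(1)] = [0.6723 - (-0.6551)(-0.6551)] / [1 - (-0.6551)(-0.6551)]
         = 0.24314399 / 0.57084399 = 0.4259.
Therefore phi_{22} = 0.4259.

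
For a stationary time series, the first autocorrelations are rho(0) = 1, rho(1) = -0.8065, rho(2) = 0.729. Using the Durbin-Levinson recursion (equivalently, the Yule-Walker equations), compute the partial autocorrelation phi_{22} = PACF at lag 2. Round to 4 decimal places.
\phi_{22} = 0.2247

The PACF at lag k is phi_{kk}, the last component of the solution
to the Yule-Walker system G_k phi = r_k where
  (G_k)_{ij} = rho(|i - j|), (r_k)_i = rho(i), i,j = 1..k.
Equivalently, Durbin-Levinson gives phi_{kk} iteratively:
  phi_{11} = rho(1)
  phi_{kk} = [rho(k) - sum_{j=1..k-1} phi_{k-1,j} rho(k-j)]
            / [1 - sum_{j=1..k-1} phi_{k-1,j} rho(j)],
  phi_{k,j} = phi_{k-1,j} - phi_{kk} phi_{k-1,k-j},  j = 1..k-1.
Step k = 1:
  phi_11 = rho(1) = -0.8065.
Step k = 2:
  phi_22 = [rho(2) - phi_11 rho(1)] / [1 - phi_11 rho(1)] = [0.729 - (-0.8065)(-0.8065)] / [1 - (-0.8065)(-0.8065)]
         = 0.07855775 / 0.34955775 = 0.2247.
Therefore phi_{22} = 0.2247.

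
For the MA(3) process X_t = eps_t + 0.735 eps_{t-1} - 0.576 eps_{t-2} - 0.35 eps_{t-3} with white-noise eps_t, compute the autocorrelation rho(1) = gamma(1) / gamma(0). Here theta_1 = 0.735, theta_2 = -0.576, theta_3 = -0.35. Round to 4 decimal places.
\rho(1) = 0.2573

For an MA(q) process with theta_0 = 1, the autocovariance is
  gamma(k) = sigma^2 * sum_{i=0..q-k} theta_i * theta_{i+k},
and rho(k) = gamma(k) / gamma(0). Sigma^2 cancels.
  numerator   = (1)*(0.735) + (0.735)*(-0.576) + (-0.576)*(-0.35) = 0.51324.
  denominator = (1)^2 + (0.735)^2 + (-0.576)^2 + (-0.35)^2 = 1.994501.
  rho(1) = 0.51324 / 1.994501 = 0.2573.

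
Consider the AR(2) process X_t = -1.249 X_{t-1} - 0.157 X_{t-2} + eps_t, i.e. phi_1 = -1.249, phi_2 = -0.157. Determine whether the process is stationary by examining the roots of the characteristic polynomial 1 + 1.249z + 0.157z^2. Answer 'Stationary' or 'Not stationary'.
\text{Not stationary}

The AR(p) characteristic polynomial is P(z) = 1 + 1.249z + 0.157z^2.
Stationarity requires all roots to lie outside the unit circle, i.e. |z| > 1 for every root.
Set 1 + (1.249) z + (0.157) z^2 = 0, i.e. a z^2 + b z + c = 0 with a = 0.157, b = 1.249, c = 1.
Discriminant D = b^2 - 4ac = (1.249)^2 - 4*(0.157)*1 = 1.560001 - (0.628) = 0.932001.
D >= 0, so the roots are real: z = (-b +/- sqrt(D)) / (2a) = (-1.249 +/- 0.965402) / (0.314).
  z_1 = (-1.249 + 0.965402) / (0.314) = -0.9032,   |z_1| = 0.9032.
  z_2 = (-1.249 - 0.965402) / (0.314) = -7.0522,   |z_2| = 7.0522.
Moduli of all roots: 0.9032, 7.0522.
All moduli strictly greater than 1? No.
Verdict: Not stationary.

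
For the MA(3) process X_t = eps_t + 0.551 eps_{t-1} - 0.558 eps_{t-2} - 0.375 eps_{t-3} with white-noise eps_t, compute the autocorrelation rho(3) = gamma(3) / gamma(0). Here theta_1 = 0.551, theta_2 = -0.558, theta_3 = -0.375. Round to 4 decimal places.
\rho(3) = -0.2136

For an MA(q) process with theta_0 = 1, the autocovariance is
  gamma(k) = sigma^2 * sum_{i=0..q-k} theta_i * theta_{i+k},
and rho(k) = gamma(k) / gamma(0). Sigma^2 cancels.
  numerator   = (1)*(-0.375) = -0.375.
  denominator = (1)^2 + (0.551)^2 + (-0.558)^2 + (-0.375)^2 = 1.75559.
  rho(3) = -0.375 / 1.75559 = -0.2136.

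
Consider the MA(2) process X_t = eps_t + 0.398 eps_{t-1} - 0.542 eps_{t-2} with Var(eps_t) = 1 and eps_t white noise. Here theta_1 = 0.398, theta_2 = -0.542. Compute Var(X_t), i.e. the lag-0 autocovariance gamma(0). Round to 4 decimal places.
\gamma(0) = 1.4522

For an MA(q) process X_t = eps_t + sum_i theta_i eps_{t-i} with
Var(eps_t) = sigma^2, the variance is
  gamma(0) = sigma^2 * (1 + sum_i theta_i^2).
  sum_i theta_i^2 = (0.398)^2 + (-0.542)^2 = 0.158404 + 0.293764 = 0.452168.
  gamma(0) = 1 * (1 + 0.452168) = 1 * 1.452168 = 1.452168, which rounds to 1.4522.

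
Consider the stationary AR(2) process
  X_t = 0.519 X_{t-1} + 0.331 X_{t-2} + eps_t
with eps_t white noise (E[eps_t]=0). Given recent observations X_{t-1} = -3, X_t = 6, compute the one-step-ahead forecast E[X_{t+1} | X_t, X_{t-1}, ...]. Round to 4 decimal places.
E[X_{t+1} \mid \mathcal F_t] = 2.1210

For an AR(p) model X_t = c + sum_i phi_i X_{t-i} + eps_t, the
one-step-ahead conditional mean is
  E[X_{t+1} | X_t, ...] = c + sum_i phi_i X_{t+1-i}.
Substitute known values:
  E[X_{t+1} | ...] = (0.519) * (6) + (0.331) * (-3)
                   = 2.1210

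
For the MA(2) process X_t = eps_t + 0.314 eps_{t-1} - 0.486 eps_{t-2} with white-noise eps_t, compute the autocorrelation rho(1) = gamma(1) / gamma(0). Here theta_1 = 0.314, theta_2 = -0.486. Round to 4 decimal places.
\rho(1) = 0.1209

For an MA(q) process with theta_0 = 1, the autocovariance is
  gamma(k) = sigma^2 * sum_{i=0..q-k} theta_i * theta_{i+k},
and rho(k) = gamma(k) / gamma(0). Sigma^2 cancels.
  numerator   = (1)*(0.314) + (0.314)*(-0.486) = 0.161396.
  denominator = (1)^2 + (0.314)^2 + (-0.486)^2 = 1.334792.
  rho(1) = 0.161396 / 1.334792 = 0.1209.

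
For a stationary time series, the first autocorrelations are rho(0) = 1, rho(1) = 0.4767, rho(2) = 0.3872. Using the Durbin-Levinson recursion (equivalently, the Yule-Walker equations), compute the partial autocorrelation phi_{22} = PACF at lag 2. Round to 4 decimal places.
\phi_{22} = 0.2070

The PACF at lag k is phi_{kk}, the last component of the solution
to the Yule-Walker system G_k phi = r_k where
  (G_k)_{ij} = rho(|i - j|), (r_k)_i = rho(i), i,j = 1..k.
Equivalently, Durbin-Levinson gives phi_{kk} iteratively:
  phi_{11} = rho(1)
  phi_{kk} = [rho(k) - sum_{j=1..k-1} phi_{k-1,j} rho(k-j)]
            / [1 - sum_{j=1..k-1} phi_{k-1,j} rho(j)],
  phi_{k,j} = phi_{k-1,j} - phi_{kk} phi_{k-1,k-j},  j = 1..k-1.
Step k = 1:
  phi_11 = rho(1) = 0.4767.
Step k = 2:
  phi_22 = [rho(2) - phi_11 rho(1)] / [1 - phi_11 rho(1)] = [0.3872 - (0.4767)(0.4767)] / [1 - (0.4767)(0.4767)]
         = 0.15995711 / 0.77275711 = 0.207.
Therefore phi_{22} = 0.2070.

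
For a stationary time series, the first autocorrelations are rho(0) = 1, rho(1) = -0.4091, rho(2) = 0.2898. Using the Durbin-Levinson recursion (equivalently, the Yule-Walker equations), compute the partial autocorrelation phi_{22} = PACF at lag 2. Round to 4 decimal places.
\phi_{22} = 0.1470

The PACF at lag k is phi_{kk}, the last component of the solution
to the Yule-Walker system G_k phi = r_k where
  (G_k)_{ij} = rho(|i - j|), (r_k)_i = rho(i), i,j = 1..k.
Equivalently, Durbin-Levinson gives phi_{kk} iteratively:
  phi_{11} = rho(1)
  phi_{kk} = [rho(k) - sum_{j=1..k-1} phi_{k-1,j} rho(k-j)]
            / [1 - sum_{j=1..k-1} phi_{k-1,j} rho(j)],
  phi_{k,j} = phi_{k-1,j} - phi_{kk} phi_{k-1,k-j},  j = 1..k-1.
Step k = 1:
  phi_11 = rho(1) = -0.4091.
Step k = 2:
  phi_22 = [rho(2) - phi_11 rho(1)] / [1 - phi_11 rho(1)] = [0.2898 - (-0.4091)(-0.4091)] / [1 - (-0.4091)(-0.4091)]
         = 0.12243719 / 0.83263719 = 0.147.
Therefore phi_{22} = 0.1470.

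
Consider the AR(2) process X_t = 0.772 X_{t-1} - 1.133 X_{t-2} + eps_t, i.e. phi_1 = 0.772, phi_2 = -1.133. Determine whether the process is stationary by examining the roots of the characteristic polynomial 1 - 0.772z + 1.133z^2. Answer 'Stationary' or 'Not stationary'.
\text{Not stationary}

The AR(p) characteristic polynomial is P(z) = 1 - 0.772z + 1.133z^2.
Stationarity requires all roots to lie outside the unit circle, i.e. |z| > 1 for every root.
Set 1 + (-0.772) z + (1.133) z^2 = 0, i.e. a z^2 + b z + c = 0 with a = 1.133, b = -0.772, c = 1.
Discriminant D = b^2 - 4ac = (-0.772)^2 - 4*(1.133)*1 = 0.595984 - (4.532) = -3.936016.
D < 0, so the roots are the complex-conjugate pair z = (-b +/- i sqrt(-D)) / (2a) = 0.3407 +/- 0.8755i.
For a conjugate pair |z|^2 = z * conj(z) = (product of roots) = c/a = 1/(1.133) = 0.882613, so |z| = sqrt(0.882613) = 0.9395 for both roots.
Moduli of all roots: 0.9395, 0.9395.
All moduli strictly greater than 1? No.
Verdict: Not stationary.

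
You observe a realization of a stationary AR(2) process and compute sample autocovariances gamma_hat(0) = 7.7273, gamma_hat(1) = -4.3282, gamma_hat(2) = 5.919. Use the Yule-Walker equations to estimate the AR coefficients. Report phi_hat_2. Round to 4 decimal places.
\hat\phi_{2} = 0.6590

The Yule-Walker equations for an AR(p) process read, in matrix form,
  Gamma_p phi = r_p,   with   (Gamma_p)_{ij} = gamma(|i - j|),
                       (r_p)_i = gamma(i),   i,j = 1..p.
Substitute the sample gammas (Toeplitz matrix and right-hand side of size 2):
  Gamma_p = [[7.7273, -4.3282], [-4.3282, 7.7273]]
  r_p     = [-4.3282, 5.919]
Written out:
  7.7273 phi_1 - 4.3282 phi_2 = -4.3282
  -4.3282 phi_1 + 7.7273 phi_2 = 5.919
Solve by Cramer's rule:
  det = gamma(0)^2 - gamma(1)^2 = (7.7273)^2 - (-4.3282)^2 = 59.71116529 - 18.73331524 = 40.97785005
  phi_hat_1 = [gamma(1) gamma(0) - gamma(1) gamma(2)] / det = [(-4.3282)(7.7273) - (-4.3282)(5.919)] / 40.97785005 = -7.82668406 / 40.97785005 = -0.191
  phi_hat_2 = [gamma(0) gamma(2) - gamma(1)^2] / det = [(7.7273)(5.919) - (-4.3282)^2] / 40.97785005 = 27.00457346 / 40.97785005 = 0.659
So phi_hat = [-0.1910, 0.6590].
Therefore phi_hat_2 = 0.6590.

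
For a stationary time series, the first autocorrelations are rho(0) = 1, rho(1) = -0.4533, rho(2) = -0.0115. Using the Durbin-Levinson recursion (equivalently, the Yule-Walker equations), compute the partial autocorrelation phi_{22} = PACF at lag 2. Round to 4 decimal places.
\phi_{22} = -0.2731

The PACF at lag k is phi_{kk}, the last component of the solution
to the Yule-Walker system G_k phi = r_k where
  (G_k)_{ij} = rho(|i - j|), (r_k)_i = rho(i), i,j = 1..k.
Equivalently, Durbin-Levinson gives phi_{kk} iteratively:
  phi_{11} = rho(1)
  phi_{kk} = [rho(k) - sum_{j=1..k-1} phi_{k-1,j} rho(k-j)]
            / [1 - sum_{j=1..k-1} phi_{k-1,j} rho(j)],
  phi_{k,j} = phi_{k-1,j} - phi_{kk} phi_{k-1,k-j},  j = 1..k-1.
Step k = 1:
  phi_11 = rho(1) = -0.4533.
Step k = 2:
  phi_22 = [rho(2) - phi_11 rho(1)] / [1 - phi_11 rho(1)] = [-0.0115 - (-0.4533)(-0.4533)] / [1 - (-0.4533)(-0.4533)]
         = -0.21698089 / 0.79451911 = -0.2731.
Therefore phi_{22} = -0.2731.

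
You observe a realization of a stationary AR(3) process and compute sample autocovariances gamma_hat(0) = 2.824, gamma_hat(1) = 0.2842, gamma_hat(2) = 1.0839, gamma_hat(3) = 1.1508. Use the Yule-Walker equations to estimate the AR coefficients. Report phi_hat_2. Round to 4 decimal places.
\hat\phi_{2} = 0.3520

The Yule-Walker equations for an AR(p) process read, in matrix form,
  Gamma_p phi = r_p,   with   (Gamma_p)_{ij} = gamma(|i - j|),
                       (r_p)_i = gamma(i),   i,j = 1..p.
Substitute the sample gammas (Toeplitz matrix and right-hand side of size 3):
  Gamma_p = [[2.824, 0.2842, 1.0839], [0.2842, 2.824, 0.2842], [1.0839, 0.2842, 2.824]]
  r_p     = [0.2842, 1.0839, 1.1508]
Written out (R1..R3):
  (R1) 2.824 phi_1 + 0.2842 phi_2 + 1.0839 phi_3 = 0.2842
  (R2) 0.2842 phi_1 + 2.824 phi_2 + 0.2842 phi_3 = 1.0839
  (R3) 1.0839 phi_1 + 0.2842 phi_2 + 2.824 phi_3 = 1.1508
Gaussian elimination:
  R2 <- R2 - (0.2842/2.824) R1 = R2 - (0.100637) R1:  2.795399 phi_2 + 0.175119 phi_3 = 1.055299
  R3 <- R3 - (1.0839/2.824) R1 = R3 - (0.383817) R1:  0.175119 phi_2 + 2.40798 phi_3 = 1.041719
  R3 <- R3 - (0.175119/2.795399) R2 = R3 - (0.062645) R2:  2.39701 phi_3 = 0.975609
Back-substitution:
  phi_hat_3 = 0.975609 / 2.39701 = 0.407011
  phi_hat_2 = (1.055299 - (0.175119)(0.407011)) / 2.795399 = 0.352015
  phi_hat_1 = (0.2842 - (0.2842)(0.352015) - (1.0839)(0.407011)) / 2.824 = -0.091006
So phi_hat = [-0.0910, 0.3520, 0.4070].
Therefore phi_hat_2 = 0.3520.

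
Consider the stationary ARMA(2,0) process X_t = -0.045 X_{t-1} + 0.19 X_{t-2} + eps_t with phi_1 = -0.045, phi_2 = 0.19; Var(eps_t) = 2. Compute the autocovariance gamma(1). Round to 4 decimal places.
\gamma(1) = -0.1156

Multiply the model equation by X_{t-k} and take expectations. With theta_0 = psi_0 = 1 and psi_j the MA(infinity) weights, this gives
  gamma(k) - sum_i phi_i gamma(k-i) = c_k,
  c_k = sigma^2 * sum_{j=k..q} theta_j psi_{j-k}   (c_k = 0 for k > q),
using gamma(-m) = gamma(m).
Pure AR (q = 0): c_0 = sigma^2 = 2, c_k = 0 for k >= 1.
Equations for k = 0, 1, 2 (AR order 2, c_2 = 0):
  (E0) gamma(0) = phi_1 gamma(1) + phi_2 gamma(2) + c_0
  (E1) gamma(1) = phi_1 gamma(0) + phi_2 gamma(1) + c_1
  (E2) gamma(2) = phi_1 gamma(1) + phi_2 gamma(0)
From (E1): gamma(1) = A gamma(0) + B with
  A = phi_1 / (1 - phi_2) = -0.045 / 0.81 = -0.055556,   B = c_1 / (1 - phi_2) = 0 / 0.81 = 0.
Insert (E2) into (E0): gamma(0) (1 - phi_2^2) = phi_1 (1 + phi_2) gamma(1) + c_0.
  phi_1 (1 + phi_2) = (-0.045)(1.19) = -0.05355,   1 - phi_2^2 = 0.9639.
Replace gamma(1) by A gamma(0) + B and collect gamma(0):
  gamma(0) [0.9639 - (-0.05355)(-0.055556)] = c_0 = 2
  gamma(0) * 0.960925 = 2
  gamma(0) = 2 / 0.960925 = 2.081328.
  gamma(1) = A gamma(0) = (-0.055556)(2.081328) = -0.115629.
Therefore gamma(1) = -0.1156 (to 4 decimal places).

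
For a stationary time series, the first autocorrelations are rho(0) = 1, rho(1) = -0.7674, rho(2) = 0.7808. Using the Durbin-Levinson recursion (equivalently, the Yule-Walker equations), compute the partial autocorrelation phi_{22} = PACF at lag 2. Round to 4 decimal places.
\phi_{22} = 0.4668

The PACF at lag k is phi_{kk}, the last component of the solution
to the Yule-Walker system G_k phi = r_k where
  (G_k)_{ij} = rho(|i - j|), (r_k)_i = rho(i), i,j = 1..k.
Equivalently, Durbin-Levinson gives phi_{kk} iteratively:
  phi_{11} = rho(1)
  phi_{kk} = [rho(k) - sum_{j=1..k-1} phi_{k-1,j} rho(k-j)]
            / [1 - sum_{j=1..k-1} phi_{k-1,j} rho(j)],
  phi_{k,j} = phi_{k-1,j} - phi_{kk} phi_{k-1,k-j},  j = 1..k-1.
Step k = 1:
  phi_11 = rho(1) = -0.7674.
Step k = 2:
  phi_22 = [rho(2) - phi_11 rho(1)] / [1 - phi_11 rho(1)] = [0.7808 - (-0.7674)(-0.7674)] / [1 - (-0.7674)(-0.7674)]
         = 0.19189724 / 0.41109724 = 0.4668.
Therefore phi_{22} = 0.4668.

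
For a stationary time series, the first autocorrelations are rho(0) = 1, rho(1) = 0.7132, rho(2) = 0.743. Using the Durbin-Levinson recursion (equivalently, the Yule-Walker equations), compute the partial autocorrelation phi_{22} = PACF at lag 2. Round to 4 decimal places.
\phi_{22} = 0.4769

The PACF at lag k is phi_{kk}, the last component of the solution
to the Yule-Walker system G_k phi = r_k where
  (G_k)_{ij} = rho(|i - j|), (r_k)_i = rho(i), i,j = 1..k.
Equivalently, Durbin-Levinson gives phi_{kk} iteratively:
  phi_{11} = rho(1)
  phi_{kk} = [rho(k) - sum_{j=1..k-1} phi_{k-1,j} rho(k-j)]
            / [1 - sum_{j=1..k-1} phi_{k-1,j} rho(j)],
  phi_{k,j} = phi_{k-1,j} - phi_{kk} phi_{k-1,k-j},  j = 1..k-1.
Step k = 1:
  phi_11 = rho(1) = 0.7132.
Step k = 2:
  phi_22 = [rho(2) - phi_11 rho(1)] / [1 - phi_11 rho(1)] = [0.743 - (0.7132)(0.7132)] / [1 - (0.7132)(0.7132)]
         = 0.23434576 / 0.49134576 = 0.4769.
Therefore phi_{22} = 0.4769.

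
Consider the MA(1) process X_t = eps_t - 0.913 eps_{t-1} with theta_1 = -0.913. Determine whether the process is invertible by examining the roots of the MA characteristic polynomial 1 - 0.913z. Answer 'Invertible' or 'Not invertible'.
\text{Invertible}

The MA(q) characteristic polynomial is P(z) = 1 - 0.913z.
Invertibility requires all roots to lie outside the unit circle, i.e. |z| > 1 for every root.
This is linear in z: 1 + (-0.913) z = 0  =>  z = -1/(-0.913) = 1.09529,  |z| = 1.09529.
Moduli of all roots: 1.0953.
All moduli strictly greater than 1? Yes.
Verdict: Invertible.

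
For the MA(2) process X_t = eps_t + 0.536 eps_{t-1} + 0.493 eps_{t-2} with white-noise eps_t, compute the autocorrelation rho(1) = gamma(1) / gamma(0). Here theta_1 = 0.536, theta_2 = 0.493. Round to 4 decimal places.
\rho(1) = 0.5229

For an MA(q) process with theta_0 = 1, the autocovariance is
  gamma(k) = sigma^2 * sum_{i=0..q-k} theta_i * theta_{i+k},
and rho(k) = gamma(k) / gamma(0). Sigma^2 cancels.
  numerator   = (1)*(0.536) + (0.536)*(0.493) = 0.800248.
  denominator = (1)^2 + (0.536)^2 + (0.493)^2 = 1.530345.
  rho(1) = 0.800248 / 1.530345 = 0.5229.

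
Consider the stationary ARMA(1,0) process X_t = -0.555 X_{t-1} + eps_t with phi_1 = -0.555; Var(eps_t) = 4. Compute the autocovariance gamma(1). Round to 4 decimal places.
\gamma(1) = -3.2082

Multiply the model equation by X_{t-k} and take expectations. With theta_0 = psi_0 = 1 and psi_j the MA(infinity) weights, this gives
  gamma(k) - sum_i phi_i gamma(k-i) = c_k,
  c_k = sigma^2 * sum_{j=k..q} theta_j psi_{j-k}   (c_k = 0 for k > q),
using gamma(-m) = gamma(m).
Pure AR (q = 0): c_0 = sigma^2 = 4, c_k = 0 for k >= 1.
Equations for k = 0 and k = 1 (AR order 1):
  gamma(0) = phi_1 gamma(1) + c_0
  gamma(1) = phi_1 gamma(0) + c_1
Substituting the second into the first: gamma(0) (1 - phi_1^2) = c_0 + phi_1 c_1, so
  gamma(0) = c_0 / (1 - phi_1^2) = 4 / (1 - (-0.555)^2) = 4 / 0.691975 = 5.780556.
  gamma(1) = phi_1 gamma(0) = (-0.555)(5.780556) = -3.208208.
Therefore gamma(1) = -3.2082 (to 4 decimal places).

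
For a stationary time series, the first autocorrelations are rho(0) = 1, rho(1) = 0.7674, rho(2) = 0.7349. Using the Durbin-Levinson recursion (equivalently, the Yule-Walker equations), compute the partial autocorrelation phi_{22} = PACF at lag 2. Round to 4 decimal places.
\phi_{22} = 0.3551

The PACF at lag k is phi_{kk}, the last component of the solution
to the Yule-Walker system G_k phi = r_k where
  (G_k)_{ij} = rho(|i - j|), (r_k)_i = rho(i), i,j = 1..k.
Equivalently, Durbin-Levinson gives phi_{kk} iteratively:
  phi_{11} = rho(1)
  phi_{kk} = [rho(k) - sum_{j=1..k-1} phi_{k-1,j} rho(k-j)]
            / [1 - sum_{j=1..k-1} phi_{k-1,j} rho(j)],
  phi_{k,j} = phi_{k-1,j} - phi_{kk} phi_{k-1,k-j},  j = 1..k-1.
Step k = 1:
  phi_11 = rho(1) = 0.7674.
Step k = 2:
  phi_22 = [rho(2) - phi_11 rho(1)] / [1 - phi_11 rho(1)] = [0.7349 - (0.7674)(0.7674)] / [1 - (0.7674)(0.7674)]
         = 0.14599724 / 0.41109724 = 0.3551.
Therefore phi_{22} = 0.3551.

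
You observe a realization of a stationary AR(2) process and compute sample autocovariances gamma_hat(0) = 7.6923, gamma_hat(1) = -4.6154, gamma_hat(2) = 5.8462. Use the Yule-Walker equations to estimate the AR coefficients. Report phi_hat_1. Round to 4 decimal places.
\hat\phi_{1} = -0.2250

The Yule-Walker equations for an AR(p) process read, in matrix form,
  Gamma_p phi = r_p,   with   (Gamma_p)_{ij} = gamma(|i - j|),
                       (r_p)_i = gamma(i),   i,j = 1..p.
Substitute the sample gammas (Toeplitz matrix and right-hand side of size 2):
  Gamma_p = [[7.6923, -4.6154], [-4.6154, 7.6923]]
  r_p     = [-4.6154, 5.8462]
Written out:
  7.6923 phi_1 - 4.6154 phi_2 = -4.6154
  -4.6154 phi_1 + 7.6923 phi_2 = 5.8462
Solve by Cramer's rule:
  det = gamma(0)^2 - gamma(1)^2 = (7.6923)^2 - (-4.6154)^2 = 59.17147929 - 21.30191716 = 37.86956213
  phi_hat_1 = [gamma(1) gamma(0) - gamma(1) gamma(2)] / det = [(-4.6154)(7.6923) - (-4.6154)(5.8462)] / 37.86956213 = -8.52048994 / 37.86956213 = -0.225
  phi_hat_2 = [gamma(0) gamma(2) - gamma(1)^2] / det = [(7.6923)(5.8462) - (-4.6154)^2] / 37.86956213 = 23.6688071 / 37.86956213 = 0.625
So phi_hat = [-0.2250, 0.6250].
Therefore phi_hat_1 = -0.2250.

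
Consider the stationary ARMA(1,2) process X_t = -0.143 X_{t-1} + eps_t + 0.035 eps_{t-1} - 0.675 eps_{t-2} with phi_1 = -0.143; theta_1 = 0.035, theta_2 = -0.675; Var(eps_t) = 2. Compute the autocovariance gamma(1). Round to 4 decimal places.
\gamma(1) = -0.2005

Multiply the model equation by X_{t-k} and take expectations. With theta_0 = psi_0 = 1 and psi_j the MA(infinity) weights, this gives
  gamma(k) - sum_i phi_i gamma(k-i) = c_k,
  c_k = sigma^2 * sum_{j=k..q} theta_j psi_{j-k}   (c_k = 0 for k > q),
using gamma(-m) = gamma(m).
psi-weights needed (psi_j = theta_j + sum_i phi_i psi_{j-i}):
  psi_1 = theta_1 + phi_1 = 0.035 + (-0.143) = -0.108
  psi_2 = theta_2 + phi_1 psi_1 = -0.675 + (-0.143)(-0.108) = -0.659556
Right-hand sides:
  c_0 = sigma^2 (1 + theta_1 psi_1 + theta_2 psi_2) = 2 * (1 + (0.035)(-0.108) + (-0.675)(-0.659556)) = 2 * 1.44142 = 2.882841
  c_1 = sigma^2 (theta_1 + theta_2 psi_1) = 2 * (0.035 + (-0.675)(-0.108)) = 0.2158
  c_2 = sigma^2 theta_2 = 2 * (-0.675) = -1.35
Equations for k = 0 and k = 1 (AR order 1):
  gamma(0) = phi_1 gamma(1) + c_0
  gamma(1) = phi_1 gamma(0) + c_1
Substituting the second into the first: gamma(0) (1 - phi_1^2) = c_0 + phi_1 c_1, so
  gamma(0) = (c_0 + phi_1 c_1) / (1 - phi_1^2) = (2.882841 + (-0.143)(0.2158)) / (1 - (-0.143)^2) = 2.851981 / 0.979551 = 2.911519.
  gamma(1) = phi_1 gamma(0) + c_1 = (-0.143)(2.911519) + (0.2158) = -0.200547.
Therefore gamma(1) = -0.2005 (to 4 decimal places).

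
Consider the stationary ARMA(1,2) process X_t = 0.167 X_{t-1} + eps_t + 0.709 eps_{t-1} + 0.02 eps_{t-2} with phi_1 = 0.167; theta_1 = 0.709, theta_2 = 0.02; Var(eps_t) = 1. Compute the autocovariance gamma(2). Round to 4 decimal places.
\gamma(2) = 0.1914

Multiply the model equation by X_{t-k} and take expectations. With theta_0 = psi_0 = 1 and psi_j the MA(infinity) weights, this gives
  gamma(k) - sum_i phi_i gamma(k-i) = c_k,
  c_k = sigma^2 * sum_{j=k..q} theta_j psi_{j-k}   (c_k = 0 for k > q),
using gamma(-m) = gamma(m).
psi-weights needed (psi_j = theta_j + sum_i phi_i psi_{j-i}):
  psi_1 = theta_1 + phi_1 = 0.709 + (0.167) = 0.876
  psi_2 = theta_2 + phi_1 psi_1 = 0.02 + (0.167)(0.876) = 0.166292
Right-hand sides:
  c_0 = sigma^2 (1 + theta_1 psi_1 + theta_2 psi_2) = 1 * (1 + (0.709)(0.876) + (0.02)(0.166292)) = 1 * 1.62441 = 1.62441
  c_1 = sigma^2 (theta_1 + theta_2 psi_1) = 1 * (0.709 + (0.02)(0.876)) = 0.72652
  c_2 = sigma^2 theta_2 = 1 * (0.02) = 0.02
Equations for k = 0 and k = 1 (AR order 1):
  gamma(0) = phi_1 gamma(1) + c_0
  gamma(1) = phi_1 gamma(0) + c_1
Substituting the second into the first: gamma(0) (1 - phi_1^2) = c_0 + phi_1 c_1, so
  gamma(0) = (c_0 + phi_1 c_1) / (1 - phi_1^2) = (1.62441 + (0.167)(0.72652)) / (1 - (0.167)^2) = 1.745739 / 0.972111 = 1.795822.
  gamma(1) = phi_1 gamma(0) + c_1 = (0.167)(1.795822) + (0.72652) = 1.026422.
For k = 2: gamma(2) = phi_1 gamma(1) + c_2
  = (0.167)(1.026422) + (0.02) = 0.191413.
Therefore gamma(2) = 0.1914 (to 4 decimal places).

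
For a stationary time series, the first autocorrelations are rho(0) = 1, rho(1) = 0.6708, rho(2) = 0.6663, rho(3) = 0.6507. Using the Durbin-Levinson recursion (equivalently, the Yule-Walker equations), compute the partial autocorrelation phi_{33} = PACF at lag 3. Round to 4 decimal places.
\phi_{33} = 0.2489

The PACF at lag k is phi_{kk}, the last component of the solution
to the Yule-Walker system G_k phi = r_k where
  (G_k)_{ij} = rho(|i - j|), (r_k)_i = rho(i), i,j = 1..k.
Equivalently, Durbin-Levinson gives phi_{kk} iteratively:
  phi_{11} = rho(1)
  phi_{kk} = [rho(k) - sum_{j=1..k-1} phi_{k-1,j} rho(k-j)]
            / [1 - sum_{j=1..k-1} phi_{k-1,j} rho(j)],
  phi_{k,j} = phi_{k-1,j} - phi_{kk} phi_{k-1,k-j},  j = 1..k-1.
Step k = 1:
  phi_11 = rho(1) = 0.6708.
Step k = 2:
  phi_22 = [rho(2) - phi_11 rho(1)] / [1 - phi_11 rho(1)] = [0.6663 - (0.6708)(0.6708)] / [1 - (0.6708)(0.6708)]
         = 0.21632736 / 0.55002736 = 0.393303.
  Update: phi_21 = phi_11 - phi_22 phi_11 = 0.6708 - (0.393303)(0.6708) = 0.406972.
Step k = 3:
  phi_33 = [rho(3) - phi_21 rho(2) - phi_22 rho(1)] / [1 - phi_21 rho(1) - phi_22 rho(2)]
    numerator   = 0.6507 - (0.406972)(0.6663) - (0.393303)(0.6708) = 0.11570669
    denominator = 1 - (0.406972)(0.6708) - (0.393303)(0.6663) = 0.46494518
  phi_33 = 0.11570669 / 0.46494518 = 0.2489.
Therefore phi_{33} = 0.2489.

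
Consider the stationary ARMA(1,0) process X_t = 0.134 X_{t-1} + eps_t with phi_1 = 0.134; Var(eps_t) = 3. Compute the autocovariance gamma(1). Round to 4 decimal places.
\gamma(1) = 0.4094

Multiply the model equation by X_{t-k} and take expectations. With theta_0 = psi_0 = 1 and psi_j the MA(infinity) weights, this gives
  gamma(k) - sum_i phi_i gamma(k-i) = c_k,
  c_k = sigma^2 * sum_{j=k..q} theta_j psi_{j-k}   (c_k = 0 for k > q),
using gamma(-m) = gamma(m).
Pure AR (q = 0): c_0 = sigma^2 = 3, c_k = 0 for k >= 1.
Equations for k = 0 and k = 1 (AR order 1):
  gamma(0) = phi_1 gamma(1) + c_0
  gamma(1) = phi_1 gamma(0) + c_1
Substituting the second into the first: gamma(0) (1 - phi_1^2) = c_0 + phi_1 c_1, so
  gamma(0) = c_0 / (1 - phi_1^2) = 3 / (1 - (0.134)^2) = 3 / 0.982044 = 3.054853.
  gamma(1) = phi_1 gamma(0) = (0.134)(3.054853) = 0.40935.
Therefore gamma(1) = 0.4094 (to 4 decimal places).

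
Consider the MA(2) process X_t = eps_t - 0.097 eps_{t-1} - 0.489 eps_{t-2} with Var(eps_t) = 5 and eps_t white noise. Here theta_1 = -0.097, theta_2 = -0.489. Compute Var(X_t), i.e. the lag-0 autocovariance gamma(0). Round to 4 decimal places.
\gamma(0) = 6.2427

For an MA(q) process X_t = eps_t + sum_i theta_i eps_{t-i} with
Var(eps_t) = sigma^2, the variance is
  gamma(0) = sigma^2 * (1 + sum_i theta_i^2).
  sum_i theta_i^2 = (-0.097)^2 + (-0.489)^2 = 0.009409 + 0.239121 = 0.24853.
  gamma(0) = 5 * (1 + 0.24853) = 5 * 1.24853 = 6.24265, which rounds to 6.2427.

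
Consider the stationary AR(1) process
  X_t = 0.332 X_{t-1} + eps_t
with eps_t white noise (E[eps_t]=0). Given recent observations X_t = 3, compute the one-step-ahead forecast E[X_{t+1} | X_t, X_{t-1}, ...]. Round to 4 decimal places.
E[X_{t+1} \mid \mathcal F_t] = 0.9960

For an AR(p) model X_t = c + sum_i phi_i X_{t-i} + eps_t, the
one-step-ahead conditional mean is
  E[X_{t+1} | X_t, ...] = c + sum_i phi_i X_{t+1-i}.
Substitute known values:
  E[X_{t+1} | ...] = (0.332) * (3)
                   = 0.9960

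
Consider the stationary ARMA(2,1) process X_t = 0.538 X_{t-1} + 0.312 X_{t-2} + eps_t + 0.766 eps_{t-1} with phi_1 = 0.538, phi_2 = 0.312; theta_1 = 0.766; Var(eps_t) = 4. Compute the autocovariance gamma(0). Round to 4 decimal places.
\gamma(0) = 31.7628

Multiply the model equation by X_{t-k} and take expectations. With theta_0 = psi_0 = 1 and psi_j the MA(infinity) weights, this gives
  gamma(k) - sum_i phi_i gamma(k-i) = c_k,
  c_k = sigma^2 * sum_{j=k..q} theta_j psi_{j-k}   (c_k = 0 for k > q),
using gamma(-m) = gamma(m).
psi-weights needed (psi_j = theta_j + sum_i phi_i psi_{j-i}):
  psi_1 = theta_1 + phi_1 = 0.766 + (0.538) = 1.304
Right-hand sides:
  c_0 = sigma^2 (1 + theta_1 psi_1) = 4 * (1 + (0.766)(1.304)) = 4 * 1.998864 = 7.995456
  c_1 = sigma^2 theta_1 = 4 * (0.766) = 3.064
  c_2 = 0
Equations for k = 0, 1, 2 (AR order 2, c_2 = 0):
  (E0) gamma(0) = phi_1 gamma(1) + phi_2 gamma(2) + c_0
  (E1) gamma(1) = phi_1 gamma(0) + phi_2 gamma(1) + c_1
  (E2) gamma(2) = phi_1 gamma(1) + phi_2 gamma(0)
From (E1): gamma(1) = A gamma(0) + B with
  A = phi_1 / (1 - phi_2) = 0.538 / 0.688 = 0.781977,   B = c_1 / (1 - phi_2) = 3.064 / 0.688 = 4.453488.
Insert (E2) into (E0): gamma(0) (1 - phi_2^2) = phi_1 (1 + phi_2) gamma(1) + c_0.
  phi_1 (1 + phi_2) = (0.538)(1.312) = 0.705856,   1 - phi_2^2 = 0.902656.
Replace gamma(1) by A gamma(0) + B and collect gamma(0):
  gamma(0) [0.902656 - (0.705856)(0.781977)] = (0.705856)(4.453488) + 7.995456
  gamma(0) * 0.350693 = 11.138977
  gamma(0) = 11.138977 / 0.350693 = 31.762758.
Therefore gamma(0) = 31.7628 (to 4 decimal places).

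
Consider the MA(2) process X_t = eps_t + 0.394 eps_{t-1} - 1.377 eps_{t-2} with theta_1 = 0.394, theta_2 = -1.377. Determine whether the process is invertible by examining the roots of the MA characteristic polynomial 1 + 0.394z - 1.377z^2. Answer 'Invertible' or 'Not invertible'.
\text{Not invertible}

The MA(q) characteristic polynomial is P(z) = 1 + 0.394z - 1.377z^2.
Invertibility requires all roots to lie outside the unit circle, i.e. |z| > 1 for every root.
Set 1 + (0.394) z + (-1.377) z^2 = 0, i.e. a z^2 + b z + c = 0 with a = -1.377, b = 0.394, c = 1.
Discriminant D = b^2 - 4ac = (0.394)^2 - 4*(-1.377)*1 = 0.155236 - (-5.508) = 5.663236.
D >= 0, so the roots are real: z = (-b +/- sqrt(D)) / (2a) = (-0.394 +/- 2.379755) / (-2.754).
  z_1 = (-0.394 + 2.379755) / (-2.754) = -0.721,   |z_1| = 0.721.
  z_2 = (-0.394 - 2.379755) / (-2.754) = 1.0072,   |z_2| = 1.0072.
Moduli of all roots: 0.7210, 1.0072.
All moduli strictly greater than 1? No.
Verdict: Not invertible.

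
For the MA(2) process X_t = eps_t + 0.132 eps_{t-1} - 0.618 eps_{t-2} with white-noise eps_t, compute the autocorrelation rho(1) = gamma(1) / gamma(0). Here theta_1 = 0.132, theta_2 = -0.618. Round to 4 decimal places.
\rho(1) = 0.0360

For an MA(q) process with theta_0 = 1, the autocovariance is
  gamma(k) = sigma^2 * sum_{i=0..q-k} theta_i * theta_{i+k},
and rho(k) = gamma(k) / gamma(0). Sigma^2 cancels.
  numerator   = (1)*(0.132) + (0.132)*(-0.618) = 0.050424.
  denominator = (1)^2 + (0.132)^2 + (-0.618)^2 = 1.399348.
  rho(1) = 0.050424 / 1.399348 = 0.0360.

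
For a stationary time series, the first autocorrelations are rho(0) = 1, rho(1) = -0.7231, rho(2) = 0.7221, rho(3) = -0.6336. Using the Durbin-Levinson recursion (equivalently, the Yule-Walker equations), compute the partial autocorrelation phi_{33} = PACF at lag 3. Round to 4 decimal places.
\phi_{33} = -0.0699

The PACF at lag k is phi_{kk}, the last component of the solution
to the Yule-Walker system G_k phi = r_k where
  (G_k)_{ij} = rho(|i - j|), (r_k)_i = rho(i), i,j = 1..k.
Equivalently, Durbin-Levinson gives phi_{kk} iteratively:
  phi_{11} = rho(1)
  phi_{kk} = [rho(k) - sum_{j=1..k-1} phi_{k-1,j} rho(k-j)]
            / [1 - sum_{j=1..k-1} phi_{k-1,j} rho(j)],
  phi_{k,j} = phi_{k-1,j} - phi_{kk} phi_{k-1,k-j},  j = 1..k-1.
Step k = 1:
  phi_11 = rho(1) = -0.7231.
Step k = 2:
  phi_22 = [rho(2) - phi_11 rho(1)] / [1 - phi_11 rho(1)] = [0.7221 - (-0.7231)(-0.7231)] / [1 - (-0.7231)(-0.7231)]
         = 0.19922639 / 0.47712639 = 0.417555.
  Update: phi_21 = phi_11 - phi_22 phi_11 = -0.7231 - (0.417555)(-0.7231) = -0.421166.
Step k = 3:
  phi_33 = [rho(3) - phi_21 rho(2) - phi_22 rho(1)] / [1 - phi_21 rho(1) - phi_22 rho(2)]
    numerator   = -0.6336 - (-0.421166)(0.7221) - (0.417555)(-0.7231) = -0.02754208
    denominator = 1 - (-0.421166)(-0.7231) - (0.417555)(0.7221) = 0.39393846
  phi_33 = -0.02754208 / 0.39393846 = -0.0699.
Therefore phi_{33} = -0.0699.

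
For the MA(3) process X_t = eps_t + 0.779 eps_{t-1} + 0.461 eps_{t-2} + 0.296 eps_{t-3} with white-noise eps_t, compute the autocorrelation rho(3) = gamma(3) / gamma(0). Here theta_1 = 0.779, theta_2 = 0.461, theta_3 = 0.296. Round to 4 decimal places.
\rho(3) = 0.1552

For an MA(q) process with theta_0 = 1, the autocovariance is
  gamma(k) = sigma^2 * sum_{i=0..q-k} theta_i * theta_{i+k},
and rho(k) = gamma(k) / gamma(0). Sigma^2 cancels.
  numerator   = (1)*(0.296) = 0.296.
  denominator = (1)^2 + (0.779)^2 + (0.461)^2 + (0.296)^2 = 1.906978.
  rho(3) = 0.296 / 1.906978 = 0.1552.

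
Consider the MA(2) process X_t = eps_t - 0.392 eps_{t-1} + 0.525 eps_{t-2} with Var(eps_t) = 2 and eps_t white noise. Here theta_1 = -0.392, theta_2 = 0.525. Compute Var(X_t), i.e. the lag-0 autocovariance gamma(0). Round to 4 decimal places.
\gamma(0) = 2.8586

For an MA(q) process X_t = eps_t + sum_i theta_i eps_{t-i} with
Var(eps_t) = sigma^2, the variance is
  gamma(0) = sigma^2 * (1 + sum_i theta_i^2).
  sum_i theta_i^2 = (-0.392)^2 + (0.525)^2 = 0.153664 + 0.275625 = 0.429289.
  gamma(0) = 2 * (1 + 0.429289) = 2 * 1.429289 = 2.858578, which rounds to 2.8586.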